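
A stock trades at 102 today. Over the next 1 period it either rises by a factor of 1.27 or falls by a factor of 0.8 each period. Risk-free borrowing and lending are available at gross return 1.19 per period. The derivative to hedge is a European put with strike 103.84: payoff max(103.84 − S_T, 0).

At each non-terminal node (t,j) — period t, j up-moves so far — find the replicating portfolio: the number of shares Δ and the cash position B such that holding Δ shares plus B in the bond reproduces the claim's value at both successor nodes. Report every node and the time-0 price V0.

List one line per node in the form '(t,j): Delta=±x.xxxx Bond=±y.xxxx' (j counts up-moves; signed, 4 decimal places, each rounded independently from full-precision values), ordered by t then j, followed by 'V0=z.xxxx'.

(0,0): Delta=-0.4639 Bond=50.5003
V0=3.1811

Since d<R<u, set p* = (R−d)/(u−d) = 0.8298; price each node as the discounted p*-expectation of its children.
At expiry t=1: V(1,0)=22.2400, V(1,1)=0.0000
  t=0,j=0: stock 102.0000 → up 129.5400 (V=0.0000), down 81.6000 (V=22.2400). Price 3.1811; hedge Δ=-0.4639, bond B=50.5003.
Check: Δ(0,0)·S0 + B(0,0) = 3.1811 = V0.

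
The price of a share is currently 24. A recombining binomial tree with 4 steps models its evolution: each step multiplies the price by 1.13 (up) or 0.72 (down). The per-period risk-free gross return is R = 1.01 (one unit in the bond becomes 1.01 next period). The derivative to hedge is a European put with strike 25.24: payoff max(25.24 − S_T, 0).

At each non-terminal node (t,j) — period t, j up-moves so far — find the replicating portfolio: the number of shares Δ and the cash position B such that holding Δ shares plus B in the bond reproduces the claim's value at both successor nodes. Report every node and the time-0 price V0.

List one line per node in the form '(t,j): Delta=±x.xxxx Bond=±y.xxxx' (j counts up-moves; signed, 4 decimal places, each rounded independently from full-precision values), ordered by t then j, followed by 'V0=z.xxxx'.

Risk-neutral probability p* = (R−d)/(u−d) = (1.01−0.72)/(1.13−0.72) = 0.7073.
Payoff layer (t=4): V(4,0)=18.7903, V(4,1)=15.1175, V(4,2)=9.3533, V(4,3)=0.3067, V(4,4)=0.0000
  t=3,j=0: stock 8.9580 → up 10.1225 (V=15.1175), down 6.4497 (V=18.7903). Price 16.0321; hedge Δ=-1.0000, bond B=24.9901.
  t=3,j=1: stock 14.0590 → up 15.8867 (V=9.3533), down 10.1225 (V=15.1175). Price 10.9311; hedge Δ=-1.0000, bond B=24.9901.
  t=3,j=2: stock 22.0648 → up 24.9333 (V=0.3067), down 15.8867 (V=9.3533). Price 2.9253; hedge Δ=-1.0000, bond B=24.9901.
  t=3,j=3: stock 34.6295 → up 39.1314 (V=0.0000), down 24.9333 (V=0.3067). Price 0.0889; hedge Δ=-0.0216, bond B=0.8370.
  t=2,j=0: stock 12.4416 → up 14.0590 (V=10.9311), down 8.9580 (V=16.0321). Price 12.3011; hedge Δ=-1.0000, bond B=24.7427.
  t=2,j=1: stock 19.5264 → up 22.0648 (V=2.9253), down 14.0590 (V=10.9311). Price 5.2163; hedge Δ=-1.0000, bond B=24.7427.
  t=2,j=2: stock 30.6456 → up 34.6295 (V=0.0889), down 22.0648 (V=2.9253). Price 0.9099; hedge Δ=-0.2257, bond B=7.8279.
  t=1,j=0: stock 17.2800 → up 19.5264 (V=5.2163), down 12.4416 (V=12.3011). Price 7.2177; hedge Δ=-1.0000, bond B=24.4977.
  t=1,j=1: stock 27.1200 → up 30.6456 (V=0.9099), down 19.5264 (V=5.2163). Price 2.1488; hedge Δ=-0.3873, bond B=12.6521.
  t=0,j=0: stock 24.0000 → up 27.1200 (V=2.1488), down 17.2800 (V=7.2177). Price 3.5964; hedge Δ=-0.5151, bond B=15.9595.
Self-financing check: at every node Δ·S+B equals the discounted successor values.

(0,0): Delta=-0.5151 Bond=15.9595
(1,0): Delta=-1.0000 Bond=24.4977
(1,1): Delta=-0.3873 Bond=12.6521
(2,0): Delta=-1.0000 Bond=24.7427
(2,1): Delta=-1.0000 Bond=24.7427
(2,2): Delta=-0.2257 Bond=7.8279
(3,0): Delta=-1.0000 Bond=24.9901
(3,1): Delta=-1.0000 Bond=24.9901
(3,2): Delta=-1.0000 Bond=24.9901
(3,3): Delta=-0.0216 Bond=0.8370
V0=3.5964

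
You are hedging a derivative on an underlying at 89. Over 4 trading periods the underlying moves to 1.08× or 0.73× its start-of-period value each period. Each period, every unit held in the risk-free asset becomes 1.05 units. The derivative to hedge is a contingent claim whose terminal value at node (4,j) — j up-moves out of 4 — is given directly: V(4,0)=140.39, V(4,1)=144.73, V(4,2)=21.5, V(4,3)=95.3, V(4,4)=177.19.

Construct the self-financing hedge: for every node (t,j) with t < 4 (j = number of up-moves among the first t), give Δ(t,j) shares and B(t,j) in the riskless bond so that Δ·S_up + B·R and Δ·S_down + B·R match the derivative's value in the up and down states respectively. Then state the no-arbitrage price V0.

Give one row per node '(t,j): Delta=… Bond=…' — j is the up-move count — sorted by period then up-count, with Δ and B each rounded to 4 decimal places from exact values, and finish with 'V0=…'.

(0,0): Delta=2.1067 Bond=-64.1608
(1,0): Delta=1.6916 Bond=-40.3961
(1,1): Delta=2.1330 Bond=-69.8976
(2,0): Delta=-6.4427 Bond=343.3779
(2,1): Delta=2.2070 Bond=-78.5841
(2,2): Delta=2.1283 Bond=-72.9057
(3,0): Delta=0.3581 Bond=125.0838
(3,1): Delta=-6.8737 Bond=382.6215
(3,2): Delta=2.7825 Bond=-126.1197
(3,3): Delta=2.0869 Bond=-71.9039
V0=123.3381

Since d<R<u, set p* = (R−d)/(u−d) = 0.9143; price each node as the discounted p*-expectation of its children.
At expiry t=4: V(4,0)=140.3900, V(4,1)=144.7300, V(4,2)=21.5000, V(4,3)=95.3000, V(4,4)=177.1900
  t=3,j=0: stock 34.6225 → up 37.3923 (V=144.7300), down 25.2744 (V=140.3900). Price 137.4838; hedge Δ=0.3581, bond B=125.0838.
  t=3,j=1: stock 51.2223 → up 55.3201 (V=21.5000), down 37.3923 (V=144.7300). Price 30.5358; hedge Δ=-6.8737, bond B=382.6215.
  t=3,j=2: stock 75.7810 → up 81.8435 (V=95.3000), down 55.3201 (V=21.5000). Price 84.7374; hedge Δ=2.7825, bond B=-126.1197.
  t=3,j=3: stock 112.1144 → up 121.0835 (V=177.1900), down 81.8435 (V=95.3000). Price 162.0675; hedge Δ=2.0869, bond B=-71.9039.
  t=2,j=0: stock 47.4281 → up 51.2223 (V=30.5358), down 34.6225 (V=137.4838). Price 37.8121; hedge Δ=-6.4427, bond B=343.3779.
  t=2,j=1: stock 70.1676 → up 75.7810 (V=84.7374), down 51.2223 (V=30.5358). Price 76.2777; hedge Δ=2.2070, bond B=-78.5841.
  t=2,j=2: stock 103.8096 → up 112.1144 (V=162.0675), down 75.7810 (V=84.7374). Price 148.0373; hedge Δ=2.1283, bond B=-72.9057.
  t=1,j=0: stock 64.9700 → up 70.1676 (V=76.2777), down 47.4281 (V=37.8121). Price 69.5054; hedge Δ=1.6916, bond B=-40.3961.
  t=1,j=1: stock 96.1200 → up 103.8096 (V=148.0373), down 70.1676 (V=76.2777). Price 135.1300; hedge Δ=2.1330, bond B=-69.8976.
  t=0,j=0: stock 89.0000 → up 96.1200 (V=135.1300), down 64.9700 (V=69.5054). Price 123.3381; hedge Δ=2.1067, bond B=-64.1608.
Check: Δ(0,0)·S0 + B(0,0) = 123.3381 = V0.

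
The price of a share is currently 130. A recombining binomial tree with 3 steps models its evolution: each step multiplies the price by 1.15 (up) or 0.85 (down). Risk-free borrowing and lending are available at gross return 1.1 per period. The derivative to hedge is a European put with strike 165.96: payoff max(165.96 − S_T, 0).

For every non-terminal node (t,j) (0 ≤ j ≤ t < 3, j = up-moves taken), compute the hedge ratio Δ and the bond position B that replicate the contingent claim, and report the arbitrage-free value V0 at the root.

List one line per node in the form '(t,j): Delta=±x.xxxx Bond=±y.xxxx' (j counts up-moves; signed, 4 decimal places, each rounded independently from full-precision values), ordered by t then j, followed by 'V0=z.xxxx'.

(0,0): Delta=-0.5327 Bond=77.7472
(1,0): Delta=-1.0000 Bond=137.1570
(1,1): Delta=-0.4636 Bond=75.1949
(2,0): Delta=-1.0000 Bond=150.8727
(2,1): Delta=-1.0000 Bond=150.8727
(2,2): Delta=-0.3843 Bond=69.0828
V0=8.4944

Risk-neutral probability p* = (R−d)/(u−d) = (1.1−0.85)/(1.15−0.85) = 0.8333.
Terminal values V(3,·): V(3,0)=86.1238, V(3,1)=57.9463, V(3,2)=19.8238, V(3,3)=0.0000
(2,0): S=93.9250. Δ = (V_up−V_dn)/(S_up−S_dn) = (57.9463−86.1238)/(108.0137−79.8362) = -1.0000. V = [p*·57.9463 + (1−p*)·86.1238]/1.1 = 56.9477. B = V − Δ·S = 150.8727.
(2,1): S=127.0750. Δ = (V_up−V_dn)/(S_up−S_dn) = (19.8238−57.9463)/(146.1362−108.0138) = -1.0000. V = [p*·19.8238 + (1−p*)·57.9463]/1.1 = 23.7977. B = V − Δ·S = 150.8727.
(2,2): S=171.9250. Δ = (V_up−V_dn)/(S_up−S_dn) = (0.0000−19.8238)/(197.7137−146.1362) = -0.3843. V = [p*·0.0000 + (1−p*)·19.8238]/1.1 = 3.0036. B = V − Δ·S = 69.0828.
(1,0): S=110.5000. Δ = (V_up−V_dn)/(S_up−S_dn) = (23.7977−56.9477)/(127.0750−93.9250) = -1.0000. V = [p*·23.7977 + (1−p*)·56.9477]/1.1 = 26.6570. B = V − Δ·S = 137.1570.
(1,1): S=149.5000. Δ = (V_up−V_dn)/(S_up−S_dn) = (3.0036−23.7977)/(171.9250−127.0750) = -0.4636. V = [p*·3.0036 + (1−p*)·23.7977]/1.1 = 5.8812. B = V − Δ·S = 75.1949.
(0,0): S=130.0000. Δ = (V_up−V_dn)/(S_up−S_dn) = (5.8812−26.6570)/(149.5000−110.5000) = -0.5327. V = [p*·5.8812 + (1−p*)·26.6570]/1.1 = 8.4944. B = V − Δ·S = 77.7472.
Check: Δ(0,0)·S0 + B(0,0) = 8.4944 = V0.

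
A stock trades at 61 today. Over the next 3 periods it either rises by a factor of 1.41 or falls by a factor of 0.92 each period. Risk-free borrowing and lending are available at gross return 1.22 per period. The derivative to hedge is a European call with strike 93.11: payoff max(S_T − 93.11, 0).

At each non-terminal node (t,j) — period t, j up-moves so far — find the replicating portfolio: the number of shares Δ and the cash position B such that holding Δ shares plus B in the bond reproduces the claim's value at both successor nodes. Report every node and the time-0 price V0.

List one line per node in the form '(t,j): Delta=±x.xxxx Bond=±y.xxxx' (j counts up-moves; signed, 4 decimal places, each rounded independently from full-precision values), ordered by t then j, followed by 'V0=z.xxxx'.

(0,0): Delta=0.6977 Bond=-28.2844
(1,0): Delta=0.3369 Bond=-14.2587
(1,1): Delta=0.8468 Bond=-47.3308
(2,0): Delta=0.0000 Bond=0.0000
(2,1): Delta=0.4762 Bond=-28.4128
(2,2): Delta=1.0000 Bond=-76.3197
V0=14.2770

No-arbitrage ⇒ martingale measure with p* = (R−d)/(u−d) = 0.6122.
Payoff layer (t=3): V(3,0)=0.0000, V(3,1)=0.0000, V(3,2)=18.4622, V(3,3)=77.8865
  t=2,j=0: stock 51.6304 → up 72.7989 (V=0.0000), down 47.5000 (V=0.0000). Price 0.0000; hedge Δ=0.0000, bond B=0.0000.
  t=2,j=1: stock 79.1292 → up 111.5722 (V=18.4622), down 72.7989 (V=0.0000). Price 9.2651; hedge Δ=0.4762, bond B=-28.4128.
  t=2,j=2: stock 121.2741 → up 170.9965 (V=77.8865), down 111.5722 (V=18.4622). Price 44.9544; hedge Δ=1.0000, bond B=-76.3197.
  t=1,j=0: stock 56.1200 → up 79.1292 (V=9.2651), down 51.6304 (V=0.0000). Price 4.6496; hedge Δ=0.3369, bond B=-14.2587.
  t=1,j=1: stock 86.0100 → up 121.2741 (V=44.9544), down 79.1292 (V=9.2651). Price 25.5047; hedge Δ=0.8468, bond B=-47.3308.
  t=0,j=0: stock 61.0000 → up 86.0100 (V=25.5047), down 56.1200 (V=4.6496). Price 14.2770; hedge Δ=0.6977, bond B=-28.2844.
Root portfolio cost Δ·61+B reproduces V0=14.2770.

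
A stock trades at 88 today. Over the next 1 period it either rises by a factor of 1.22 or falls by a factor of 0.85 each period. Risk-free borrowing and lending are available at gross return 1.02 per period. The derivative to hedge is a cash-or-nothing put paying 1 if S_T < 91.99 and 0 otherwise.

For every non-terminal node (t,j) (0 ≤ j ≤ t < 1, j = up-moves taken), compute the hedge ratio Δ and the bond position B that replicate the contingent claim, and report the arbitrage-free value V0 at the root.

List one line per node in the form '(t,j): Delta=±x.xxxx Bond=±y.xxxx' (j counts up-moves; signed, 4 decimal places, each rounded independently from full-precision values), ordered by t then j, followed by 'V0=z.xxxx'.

(0,0): Delta=-0.0307 Bond=3.2326
V0=0.5299

Risk-neutral probability p* = (R−d)/(u−d) = (1.02−0.85)/(1.22−0.85) = 0.4595.
Payoff layer (t=1): V(1,0)=1.0000, V(1,1)=0.0000
  t=0,j=0: stock 88.0000 → up 107.3600 (V=0.0000), down 74.8000 (V=1.0000). Price 0.5299; hedge Δ=-0.0307, bond B=3.2326.
Self-financing check: at every node Δ·S+B equals the discounted successor values.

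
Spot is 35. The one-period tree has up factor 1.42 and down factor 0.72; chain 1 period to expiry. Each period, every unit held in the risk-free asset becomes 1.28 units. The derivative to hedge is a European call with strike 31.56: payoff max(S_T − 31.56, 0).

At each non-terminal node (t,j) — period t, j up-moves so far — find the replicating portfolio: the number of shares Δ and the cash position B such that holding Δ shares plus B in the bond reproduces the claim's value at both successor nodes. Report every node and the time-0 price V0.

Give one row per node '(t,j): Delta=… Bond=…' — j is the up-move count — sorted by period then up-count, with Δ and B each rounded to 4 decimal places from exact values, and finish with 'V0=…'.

(0,0): Delta=0.7404 Bond=-14.5768
V0=11.3375

Under the risk-neutral measure, an up-move has probability p* = (R−d)/(u−d) = 0.8000 and values discount at R = 1.28.
Terminal payoffs: V(1,0)=0.0000, V(1,1)=18.1400
Node (0,0) S=35.0000: V=(p*·18.1400+(1−p*)·0.0000)/1.28=11.3375; Δ=(18.1400−0.0000)/(49.7000−25.2000)=0.7404; B=V−Δ·S=-14.5768
Check: Δ(0,0)·S0 + B(0,0) = 11.3375 = V0.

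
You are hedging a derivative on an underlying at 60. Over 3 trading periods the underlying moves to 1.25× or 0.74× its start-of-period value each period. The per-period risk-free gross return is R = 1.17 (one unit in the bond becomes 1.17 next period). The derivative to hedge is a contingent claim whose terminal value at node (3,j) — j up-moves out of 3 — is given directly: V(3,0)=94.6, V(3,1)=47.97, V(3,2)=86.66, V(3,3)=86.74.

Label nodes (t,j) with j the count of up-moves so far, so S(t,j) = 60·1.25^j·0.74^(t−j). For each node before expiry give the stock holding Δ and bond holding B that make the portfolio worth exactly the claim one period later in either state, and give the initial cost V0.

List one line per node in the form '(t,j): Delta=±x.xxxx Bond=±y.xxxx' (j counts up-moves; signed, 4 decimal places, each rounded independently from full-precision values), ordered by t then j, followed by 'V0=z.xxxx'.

(0,0): Delta=0.2183 Bond=39.5565
(1,0): Delta=0.9552 Bond=13.5622
(1,1): Delta=0.1371 Bond=52.3684
(2,0): Delta=-2.7828 Bond=138.6831
(2,1): Delta=1.3669 Bond=-6.9816
(2,2): Delta=0.0017 Bond=73.9692
V0=52.6535

Since d<R<u, set p* = (R−d)/(u−d) = 0.8431; price each node as the discounted p*-expectation of its children.
At expiry t=3: V(3,0)=94.6000, V(3,1)=47.9700, V(3,2)=86.6600, V(3,3)=86.7400
(2,0): S=32.8560. Δ = (V_up−V_dn)/(S_up−S_dn) = (47.9700−94.6000)/(41.0700−24.3134) = -2.7828. V = [p*·47.9700 + (1−p*)·94.6000]/1.17 = 47.2517. B = V − Δ·S = 138.6831.
(2,1): S=55.5000. Δ = (V_up−V_dn)/(S_up−S_dn) = (86.6600−47.9700)/(69.3750−41.0700) = 1.3669. V = [p*·86.6600 + (1−p*)·47.9700]/1.17 = 68.8812. B = V − Δ·S = -6.9816.
(2,2): S=93.7500. Δ = (V_up−V_dn)/(S_up−S_dn) = (86.7400−86.6600)/(117.1875−69.3750) = 0.0017. V = [p*·86.7400 + (1−p*)·86.6600]/1.17 = 74.1260. B = V − Δ·S = 73.9692.
(1,0): S=44.4000. Δ = (V_up−V_dn)/(S_up−S_dn) = (68.8812−47.2517)/(55.5000−32.8560) = 0.9552. V = [p*·68.8812 + (1−p*)·47.2517]/1.17 = 55.9729. B = V − Δ·S = 13.5622.
(1,1): S=75.0000. Δ = (V_up−V_dn)/(S_up−S_dn) = (74.1260−68.8812)/(93.7500−55.5000) = 0.1371. V = [p*·74.1260 + (1−p*)·68.8812]/1.17 = 62.6524. B = V − Δ·S = 52.3684.
(0,0): S=60.0000. Δ = (V_up−V_dn)/(S_up−S_dn) = (62.6524−55.9729)/(75.0000−44.4000) = 0.2183. V = [p*·62.6524 + (1−p*)·55.9729]/1.17 = 52.6535. B = V − Δ·S = 39.5565.
Each (Δ,B) replicates both successor values, so the strategy is self-financing and V0 is arbitrage-free.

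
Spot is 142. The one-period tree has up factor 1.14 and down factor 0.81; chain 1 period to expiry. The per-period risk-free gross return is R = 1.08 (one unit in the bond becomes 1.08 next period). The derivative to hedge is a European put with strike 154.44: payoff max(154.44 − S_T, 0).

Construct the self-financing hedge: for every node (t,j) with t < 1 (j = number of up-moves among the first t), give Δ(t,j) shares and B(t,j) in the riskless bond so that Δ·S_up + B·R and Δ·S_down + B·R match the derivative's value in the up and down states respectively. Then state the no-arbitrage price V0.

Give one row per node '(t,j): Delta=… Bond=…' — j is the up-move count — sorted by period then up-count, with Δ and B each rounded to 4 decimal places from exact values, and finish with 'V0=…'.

(0,0): Delta=-0.8412 Bond=126.0909
V0=6.6364

Since d<R<u, set p* = (R−d)/(u−d) = 0.8182; price each node as the discounted p*-expectation of its children.
Terminal values V(1,·): V(1,0)=39.4200, V(1,1)=0.0000
Node (0,0) S=142.0000: V=(p*·0.0000+(1−p*)·39.4200)/1.08=6.6364; Δ=(0.0000−39.4200)/(161.8800−115.0200)=-0.8412; B=V−Δ·S=126.0909
The time-0 hedge costs 6.6364, which is the no-arbitrage price.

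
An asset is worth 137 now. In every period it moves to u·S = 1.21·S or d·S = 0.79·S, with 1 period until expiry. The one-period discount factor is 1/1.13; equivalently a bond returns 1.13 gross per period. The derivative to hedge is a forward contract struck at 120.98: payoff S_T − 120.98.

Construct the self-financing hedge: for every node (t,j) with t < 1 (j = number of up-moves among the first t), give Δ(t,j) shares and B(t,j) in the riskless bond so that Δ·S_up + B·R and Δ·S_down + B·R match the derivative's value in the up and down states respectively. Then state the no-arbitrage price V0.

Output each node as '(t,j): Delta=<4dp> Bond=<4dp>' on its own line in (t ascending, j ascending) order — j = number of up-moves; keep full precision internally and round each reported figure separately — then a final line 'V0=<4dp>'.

The replicating-portfolio and risk-neutral prices coincide; use p* = (1.13−0.79)/(1.21−0.79) = 0.8095 for the latter.
Payoff layer (t=1): V(1,0)=-12.7500, V(1,1)=44.7900
  t=0,j=0: stock 137.0000 → up 165.7700 (V=44.7900), down 108.2300 (V=-12.7500). Price 29.9381; hedge Δ=1.0000, bond B=-107.0619.
Root portfolio cost Δ·137+B reproduces V0=29.9381.

(0,0): Delta=1.0000 Bond=-107.0619
V0=29.9381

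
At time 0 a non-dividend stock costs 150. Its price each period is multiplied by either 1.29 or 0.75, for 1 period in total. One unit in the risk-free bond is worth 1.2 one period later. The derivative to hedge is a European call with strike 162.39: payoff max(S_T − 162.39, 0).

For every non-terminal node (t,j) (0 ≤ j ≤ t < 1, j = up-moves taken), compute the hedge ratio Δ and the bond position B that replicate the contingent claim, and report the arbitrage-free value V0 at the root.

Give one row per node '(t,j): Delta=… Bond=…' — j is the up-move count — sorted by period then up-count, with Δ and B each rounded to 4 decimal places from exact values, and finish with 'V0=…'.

(0,0): Delta=0.3841 Bond=-36.0069
V0=21.6042

No-arbitrage ⇒ martingale measure with p* = (R−d)/(u−d) = 0.8333.
At expiry t=1: V(1,0)=0.0000, V(1,1)=31.1100
  t=0,j=0: stock 150.0000 → up 193.5000 (V=31.1100), down 112.5000 (V=0.0000). Price 21.6042; hedge Δ=0.3841, bond B=-36.0069.
Check: Δ(0,0)·S0 + B(0,0) = 21.6042 = V0.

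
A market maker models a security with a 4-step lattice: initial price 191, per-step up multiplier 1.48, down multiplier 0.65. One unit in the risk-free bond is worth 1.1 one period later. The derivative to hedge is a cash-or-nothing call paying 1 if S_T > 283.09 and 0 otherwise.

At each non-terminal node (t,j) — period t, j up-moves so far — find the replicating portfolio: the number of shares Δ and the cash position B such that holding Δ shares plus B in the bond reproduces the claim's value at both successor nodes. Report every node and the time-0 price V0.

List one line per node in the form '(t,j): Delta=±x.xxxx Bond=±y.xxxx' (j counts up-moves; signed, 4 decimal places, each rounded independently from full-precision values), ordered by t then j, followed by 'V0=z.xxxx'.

(0,0): Delta=0.0019 Bond=-0.1071
(1,0): Delta=0.0024 Bond=-0.1730
(1,1): Delta=0.0017 Bond=-0.0713
(2,0): Delta=0.0000 Bond=0.0000
(2,1): Delta=0.0032 Bond=-0.3509
(2,2): Delta=0.0012 Bond=0.1518
(3,0): Delta=0.0000 Bond=0.0000
(3,1): Delta=0.0000 Bond=0.0000
(3,2): Delta=0.0044 Bond=-0.7119
(3,3): Delta=0.0000 Bond=0.9091
V0=0.2584

No-arbitrage ⇒ martingale measure with p* = (R−d)/(u−d) = 0.5422.
Terminal values V(4,·): V(4,0)=0.0000, V(4,1)=0.0000, V(4,2)=0.0000, V(4,3)=1.0000, V(4,4)=1.0000
Node (3,0) S=52.4534: V=(p*·0.0000+(1−p*)·0.0000)/1.1=0.0000; Δ=(0.0000−0.0000)/(77.6310−34.0947)=0.0000; B=V−Δ·S=0.0000
Node (3,1) S=119.4323: V=(p*·0.0000+(1−p*)·0.0000)/1.1=0.0000; Δ=(0.0000−0.0000)/(176.7598−77.6310)=0.0000; B=V−Δ·S=0.0000
Node (3,2) S=271.9382: V=(p*·1.0000+(1−p*)·0.0000)/1.1=0.4929; Δ=(1.0000−0.0000)/(402.4685−176.7598)=0.0044; B=V−Δ·S=-0.7119
Node (3,3) S=619.1823: V=(p*·1.0000+(1−p*)·1.0000)/1.1=0.9091; Δ=(1.0000−1.0000)/(916.3898−402.4685)=0.0000; B=V−Δ·S=0.9091
Node (2,0) S=80.6975: V=(p*·0.0000+(1−p*)·0.0000)/1.1=0.0000; Δ=(0.0000−0.0000)/(119.4323−52.4534)=0.0000; B=V−Δ·S=0.0000
Node (2,1) S=183.7420: V=(p*·0.4929+(1−p*)·0.0000)/1.1=0.2429; Δ=(0.4929−0.0000)/(271.9382−119.4323)=0.0032; B=V−Δ·S=-0.3509
Node (2,2) S=418.3664: V=(p*·0.9091+(1−p*)·0.4929)/1.1=0.6532; Δ=(0.9091−0.4929)/(619.1823−271.9382)=0.0012; B=V−Δ·S=0.1518
Node (1,0) S=124.1500: V=(p*·0.2429+(1−p*)·0.0000)/1.1=0.1197; Δ=(0.2429−0.0000)/(183.7420−80.6975)=0.0024; B=V−Δ·S=-0.1730
Node (1,1) S=282.6800: V=(p*·0.6532+(1−p*)·0.2429)/1.1=0.4231; Δ=(0.6532−0.2429)/(418.3664−183.7420)=0.0017; B=V−Δ·S=-0.0713
Node (0,0) S=191.0000: V=(p*·0.4231+(1−p*)·0.1197)/1.1=0.2584; Δ=(0.4231−0.1197)/(282.6800−124.1500)=0.0019; B=V−Δ·S=-0.1071
Each (Δ,B) replicates both successor values, so the strategy is self-financing and V0 is arbitrage-free.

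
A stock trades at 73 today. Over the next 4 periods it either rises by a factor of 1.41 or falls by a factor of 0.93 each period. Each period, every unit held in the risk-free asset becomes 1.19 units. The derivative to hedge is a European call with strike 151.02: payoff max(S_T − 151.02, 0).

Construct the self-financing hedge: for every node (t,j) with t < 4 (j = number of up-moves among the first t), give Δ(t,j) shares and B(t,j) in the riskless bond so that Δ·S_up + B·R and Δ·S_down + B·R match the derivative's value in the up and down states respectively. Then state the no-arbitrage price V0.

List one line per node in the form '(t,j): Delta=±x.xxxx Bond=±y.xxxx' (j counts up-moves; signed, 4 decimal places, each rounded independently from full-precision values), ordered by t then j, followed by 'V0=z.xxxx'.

(0,0): Delta=0.5328 Bond=-27.2834
(1,0): Delta=0.2498 Bond=-13.2542
(1,1): Delta=0.6908 Bond=-48.7243
(2,0): Delta=0.0000 Bond=0.0000
(2,1): Delta=0.3892 Bond=-29.1185
(2,2): Delta=0.8590 Bond=-82.4048
(3,0): Delta=0.0000 Bond=0.0000
(3,1): Delta=0.0000 Bond=0.0000
(3,2): Delta=0.6065 Bond=-63.9712
(3,3): Delta=1.0000 Bond=-126.9076
V0=11.6120

No-arbitrage ⇒ martingale measure with p* = (R−d)/(u−d) = 0.5417.
Terminal payoffs: V(4,0)=0.0000, V(4,1)=0.0000, V(4,2)=0.0000, V(4,3)=39.2907, V(4,4)=137.5155
(3,0): S=58.7181. Δ = (V_up−V_dn)/(S_up−S_dn) = (0.0000−0.0000)/(82.7925−54.6078) = 0.0000. V = [p*·0.0000 + (1−p*)·0.0000]/1.19 = 0.0000. B = V − Δ·S = 0.0000.
(3,1): S=89.0242. Δ = (V_up−V_dn)/(S_up−S_dn) = (0.0000−0.0000)/(125.5241−82.7925) = 0.0000. V = [p*·0.0000 + (1−p*)·0.0000]/1.19 = 0.0000. B = V − Δ·S = 0.0000.
(3,2): S=134.9721. Δ = (V_up−V_dn)/(S_up−S_dn) = (39.2907−0.0000)/(190.3107−125.5241) = 0.6065. V = [p*·39.2907 + (1−p*)·0.0000]/1.19 = 17.8844. B = V − Δ·S = -63.9712.
(3,3): S=204.6351. Δ = (V_up−V_dn)/(S_up−S_dn) = (137.5155−39.2907)/(288.5355−190.3107) = 1.0000. V = [p*·137.5155 + (1−p*)·39.2907]/1.19 = 77.7276. B = V − Δ·S = -126.9076.
(2,0): S=63.1377. Δ = (V_up−V_dn)/(S_up−S_dn) = (0.0000−0.0000)/(89.0242−58.7181) = 0.0000. V = [p*·0.0000 + (1−p*)·0.0000]/1.19 = 0.0000. B = V − Δ·S = 0.0000.
(2,1): S=95.7249. Δ = (V_up−V_dn)/(S_up−S_dn) = (17.8844−0.0000)/(134.9721−89.0242) = 0.3892. V = [p*·17.8844 + (1−p*)·0.0000]/1.19 = 8.1407. B = V − Δ·S = -29.1185.
(2,2): S=145.1313. Δ = (V_up−V_dn)/(S_up−S_dn) = (77.7276−17.8844)/(204.6351−134.9721) = 0.8590. V = [p*·77.7276 + (1−p*)·17.8844]/1.19 = 42.2684. B = V − Δ·S = -82.4048.
(1,0): S=67.8900. Δ = (V_up−V_dn)/(S_up−S_dn) = (8.1407−0.0000)/(95.7249−63.1377) = 0.2498. V = [p*·8.1407 + (1−p*)·0.0000]/1.19 = 3.7055. B = V − Δ·S = -13.2542.
(1,1): S=102.9300. Δ = (V_up−V_dn)/(S_up−S_dn) = (42.2684−8.1407)/(145.1313−95.7249) = 0.6908. V = [p*·42.2684 + (1−p*)·8.1407]/1.19 = 22.3752. B = V − Δ·S = -48.7243.
(0,0): S=73.0000. Δ = (V_up−V_dn)/(S_up−S_dn) = (22.3752−3.7055)/(102.9300−67.8900) = 0.5328. V = [p*·22.3752 + (1−p*)·3.7055]/1.19 = 11.6120. B = V − Δ·S = -27.2834.
Root portfolio cost Δ·73+B reproduces V0=11.6120.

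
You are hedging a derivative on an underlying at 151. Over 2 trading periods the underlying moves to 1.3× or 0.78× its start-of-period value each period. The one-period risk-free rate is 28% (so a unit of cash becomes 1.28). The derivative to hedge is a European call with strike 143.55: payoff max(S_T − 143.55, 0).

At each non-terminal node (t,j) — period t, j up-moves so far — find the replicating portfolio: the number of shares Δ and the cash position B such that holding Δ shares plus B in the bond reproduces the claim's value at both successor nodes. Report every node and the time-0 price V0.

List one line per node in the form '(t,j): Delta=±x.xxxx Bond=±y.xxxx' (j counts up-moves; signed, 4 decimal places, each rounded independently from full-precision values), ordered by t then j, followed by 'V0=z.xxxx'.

No-arbitrage ⇒ martingale measure with p* = (R−d)/(u−d) = 0.9615.
At expiry t=2: V(2,0)=0.0000, V(2,1)=9.5640, V(2,2)=111.6400
  t=1,j=0: stock 117.7800 → up 153.1140 (V=9.5640), down 91.8684 (V=0.0000). Price 7.1845; hedge Δ=0.1562, bond B=-11.2078.
  t=1,j=1: stock 196.3000 → up 255.1900 (V=111.6400), down 153.1140 (V=9.5640). Price 84.1516; hedge Δ=1.0000, bond B=-112.1484.
  t=0,j=0: stock 151.0000 → up 196.3000 (V=84.1516), down 117.7800 (V=7.1845). Price 63.4307; hedge Δ=0.9802, bond B=-84.5829.
Check: Δ(0,0)·S0 + B(0,0) = 63.4307 = V0.

(0,0): Delta=0.9802 Bond=-84.5829
(1,0): Delta=0.1562 Bond=-11.2078
(1,1): Delta=1.0000 Bond=-112.1484
V0=63.4307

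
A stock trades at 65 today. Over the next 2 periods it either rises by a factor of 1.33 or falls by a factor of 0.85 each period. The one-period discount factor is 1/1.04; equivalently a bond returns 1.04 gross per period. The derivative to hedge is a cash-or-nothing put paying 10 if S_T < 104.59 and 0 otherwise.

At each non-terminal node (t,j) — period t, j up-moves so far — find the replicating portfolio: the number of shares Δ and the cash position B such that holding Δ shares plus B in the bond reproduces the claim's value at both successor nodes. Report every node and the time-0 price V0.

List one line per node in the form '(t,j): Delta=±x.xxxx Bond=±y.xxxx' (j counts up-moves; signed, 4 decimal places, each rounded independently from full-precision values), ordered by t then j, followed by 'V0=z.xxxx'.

Under the risk-neutral measure, an up-move has probability p* = (R−d)/(u−d) = 0.3958 and values discount at R = 1.04.
Terminal payoffs: V(2,0)=10.0000, V(2,1)=10.0000, V(2,2)=0.0000
Node (1,0) S=55.2500: V=(p*·10.0000+(1−p*)·10.0000)/1.04=9.6154; Δ=(10.0000−10.0000)/(73.4825−46.9625)=0.0000; B=V−Δ·S=9.6154
Node (1,1) S=86.4500: V=(p*·0.0000+(1−p*)·10.0000)/1.04=5.8093; Δ=(0.0000−10.0000)/(114.9785−73.4825)=-0.2410; B=V−Δ·S=26.6426
Node (0,0) S=65.0000: V=(p*·5.8093+(1−p*)·9.6154)/1.04=7.7969; Δ=(5.8093−9.6154)/(86.4500−55.2500)=-0.1220; B=V−Δ·S=15.7263
Self-financing check: at every node Δ·S+B equals the discounted successor values.

(0,0): Delta=-0.1220 Bond=15.7263
(1,0): Delta=0.0000 Bond=9.6154
(1,1): Delta=-0.2410 Bond=26.6426
V0=7.7969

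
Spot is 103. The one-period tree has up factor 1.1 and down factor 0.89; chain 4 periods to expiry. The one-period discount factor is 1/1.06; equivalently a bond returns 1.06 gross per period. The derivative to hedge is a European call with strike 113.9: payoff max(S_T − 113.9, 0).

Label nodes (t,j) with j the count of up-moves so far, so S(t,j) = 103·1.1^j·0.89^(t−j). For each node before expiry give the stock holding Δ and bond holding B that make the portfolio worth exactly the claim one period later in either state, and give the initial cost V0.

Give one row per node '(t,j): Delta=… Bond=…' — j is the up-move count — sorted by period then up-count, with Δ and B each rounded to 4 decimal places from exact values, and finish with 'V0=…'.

(0,0): Delta=0.7108 Bond=-58.0603
(1,0): Delta=0.2458 Bond=-18.9183
(1,1): Delta=0.7993 Bond=-71.5735
(2,0): Delta=0.0000 Bond=0.0000
(2,1): Delta=0.2926 Bond=-24.7718
(2,2): Delta=0.8958 Bond=-87.8906
(3,0): Delta=0.0000 Bond=0.0000
(3,1): Delta=0.0000 Bond=0.0000
(3,2): Delta=0.3483 Bond=-32.4365
(3,3): Delta=1.0000 Bond=-107.4528
V0=15.1504

No-arbitrage ⇒ martingale measure with p* = (R−d)/(u−d) = 0.8095.
Terminal values V(4,·): V(4,0)=0.0000, V(4,1)=0.0000, V(4,2)=0.0000, V(4,3)=8.1128, V(4,4)=36.9023
  t=3,j=0: stock 72.6118 → up 79.8730 (V=0.0000), down 64.6245 (V=0.0000). Price 0.0000; hedge Δ=0.0000, bond B=0.0000.
  t=3,j=1: stock 89.7449 → up 98.7194 (V=0.0000), down 79.8730 (V=0.0000). Price 0.0000; hedge Δ=0.0000, bond B=0.0000.
  t=3,j=2: stock 110.9207 → up 122.0128 (V=8.1128), down 98.7194 (V=0.0000). Price 6.1957; hedge Δ=0.3483, bond B=-32.4365.
  t=3,j=3: stock 137.0930 → up 150.8023 (V=36.9023), down 122.0128 (V=8.1128). Price 29.6402; hedge Δ=1.0000, bond B=-107.4528.
  t=2,j=0: stock 81.5863 → up 89.7449 (V=0.0000), down 72.6118 (V=0.0000). Price 0.0000; hedge Δ=0.0000, bond B=0.0000.
  t=2,j=1: stock 100.8370 → up 110.9207 (V=6.1957), down 89.7449 (V=0.0000). Price 4.7317; hedge Δ=0.2926, bond B=-24.7718.
  t=2,j=2: stock 124.6300 → up 137.0930 (V=29.6402), down 110.9207 (V=6.1957). Price 23.7496; hedge Δ=0.8958, bond B=-87.8906.
  t=1,j=0: stock 91.6700 → up 100.8370 (V=4.7317), down 81.5863 (V=0.0000). Price 3.6136; hedge Δ=0.2458, bond B=-18.9183.
  t=1,j=1: stock 113.3000 → up 124.6300 (V=23.7496), down 100.8370 (V=4.7317). Price 18.9879; hedge Δ=0.7993, bond B=-71.5735.
  t=0,j=0: stock 103.0000 → up 113.3000 (V=18.9879), down 91.6700 (V=3.6136). Price 15.1504; hedge Δ=0.7108, bond B=-58.0603.
Self-financing check: at every node Δ·S+B equals the discounted successor values.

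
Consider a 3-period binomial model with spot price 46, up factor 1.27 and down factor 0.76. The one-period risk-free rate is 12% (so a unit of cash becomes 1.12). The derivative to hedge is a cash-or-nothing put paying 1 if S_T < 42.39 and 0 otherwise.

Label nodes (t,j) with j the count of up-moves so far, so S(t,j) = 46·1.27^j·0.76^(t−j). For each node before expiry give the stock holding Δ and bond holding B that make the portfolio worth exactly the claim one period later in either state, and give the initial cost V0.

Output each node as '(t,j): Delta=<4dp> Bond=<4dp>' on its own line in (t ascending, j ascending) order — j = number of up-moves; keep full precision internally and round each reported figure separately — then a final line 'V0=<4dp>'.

(0,0): Delta=-0.0141 Bond=0.7975
(1,0): Delta=-0.0353 Bond=1.6358
(1,1): Delta=-0.0088 Bond=0.5839
(2,0): Delta=0.0000 Bond=0.8929
(2,1): Delta=-0.0442 Bond=2.2234
(2,2): Delta=0.0000 Bond=0.0000
V0=0.1485

Since d<R<u, set p* = (R−d)/(u−d) = 0.7059; price each node as the discounted p*-expectation of its children.
Terminal payoffs: V(3,0)=1.0000, V(3,1)=1.0000, V(3,2)=0.0000, V(3,3)=0.0000
Node (2,0) S=26.5696: V=(p*·1.0000+(1−p*)·1.0000)/1.12=0.8929; Δ=(1.0000−1.0000)/(33.7434−20.1929)=0.0000; B=V−Δ·S=0.8929
Node (2,1) S=44.3992: V=(p*·0.0000+(1−p*)·1.0000)/1.12=0.2626; Δ=(0.0000−1.0000)/(56.3870−33.7434)=-0.0442; B=V−Δ·S=2.2234
Node (2,2) S=74.1934: V=(p*·0.0000+(1−p*)·0.0000)/1.12=0.0000; Δ=(0.0000−0.0000)/(94.2256−56.3870)=0.0000; B=V−Δ·S=0.0000
Node (1,0) S=34.9600: V=(p*·0.2626+(1−p*)·0.8929)/1.12=0.4000; Δ=(0.2626−0.8929)/(44.3992−26.5696)=-0.0353; B=V−Δ·S=1.6358
Node (1,1) S=58.4200: V=(p*·0.0000+(1−p*)·0.2626)/1.12=0.0690; Δ=(0.0000−0.2626)/(74.1934−44.3992)=-0.0088; B=V−Δ·S=0.5839
Node (0,0) S=46.0000: V=(p*·0.0690+(1−p*)·0.4000)/1.12=0.1485; Δ=(0.0690−0.4000)/(58.4200−34.9600)=-0.0141; B=V−Δ·S=0.7975
The time-0 hedge costs 0.1485, which is the no-arbitrage price.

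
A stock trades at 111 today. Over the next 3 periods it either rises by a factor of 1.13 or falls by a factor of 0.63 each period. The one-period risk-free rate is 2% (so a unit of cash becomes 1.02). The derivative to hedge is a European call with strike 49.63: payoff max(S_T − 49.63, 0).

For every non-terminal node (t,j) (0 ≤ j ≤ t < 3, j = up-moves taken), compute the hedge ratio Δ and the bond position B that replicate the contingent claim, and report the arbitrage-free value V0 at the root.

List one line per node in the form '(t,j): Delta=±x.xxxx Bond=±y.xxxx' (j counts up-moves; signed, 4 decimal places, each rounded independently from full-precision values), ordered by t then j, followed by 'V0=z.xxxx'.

Under the risk-neutral measure, an up-move has probability p* = (R−d)/(u−d) = 0.7800 and values discount at R = 1.02.
At expiry t=3: V(3,0)=0.0000, V(3,1)=0.1532, V(3,2)=39.6636, V(3,3)=110.5316
Node (2,0) S=44.0559: V=(p*·0.1532+(1−p*)·0.0000)/1.02=0.1171; Δ=(0.1532−0.0000)/(49.7832−27.7552)=0.0070; B=V−Δ·S=-0.1892
Node (2,1) S=79.0209: V=(p*·39.6636+(1−p*)·0.1532)/1.02=30.3640; Δ=(39.6636−0.1532)/(89.2936−49.7832)=1.0000; B=V−Δ·S=-48.6569
Node (2,2) S=141.7359: V=(p*·110.5316+(1−p*)·39.6636)/1.02=93.0790; Δ=(110.5316−39.6636)/(160.1616−89.2936)=1.0000; B=V−Δ·S=-48.6569
Node (1,0) S=69.9300: V=(p*·30.3640+(1−p*)·0.1171)/1.02=23.2448; Δ=(30.3640−0.1171)/(79.0209−44.0559)=0.8651; B=V−Δ·S=-37.2490
Node (1,1) S=125.4300: V=(p*·93.0790+(1−p*)·30.3640)/1.02=77.7272; Δ=(93.0790−30.3640)/(141.7359−79.0209)=1.0000; B=V−Δ·S=-47.7028
Node (0,0) S=111.0000: V=(p*·77.7272+(1−p*)·23.2448)/1.02=64.4520; Δ=(77.7272−23.2448)/(125.4300−69.9300)=0.9817; B=V−Δ·S=-44.5127
Each (Δ,B) replicates both successor values, so the strategy is self-financing and V0 is arbitrage-free.

(0,0): Delta=0.9817 Bond=-44.5127
(1,0): Delta=0.8651 Bond=-37.2490
(1,1): Delta=1.0000 Bond=-47.7028
(2,0): Delta=0.0070 Bond=-0.1892
(2,1): Delta=1.0000 Bond=-48.6569
(2,2): Delta=1.0000 Bond=-48.6569
V0=64.4520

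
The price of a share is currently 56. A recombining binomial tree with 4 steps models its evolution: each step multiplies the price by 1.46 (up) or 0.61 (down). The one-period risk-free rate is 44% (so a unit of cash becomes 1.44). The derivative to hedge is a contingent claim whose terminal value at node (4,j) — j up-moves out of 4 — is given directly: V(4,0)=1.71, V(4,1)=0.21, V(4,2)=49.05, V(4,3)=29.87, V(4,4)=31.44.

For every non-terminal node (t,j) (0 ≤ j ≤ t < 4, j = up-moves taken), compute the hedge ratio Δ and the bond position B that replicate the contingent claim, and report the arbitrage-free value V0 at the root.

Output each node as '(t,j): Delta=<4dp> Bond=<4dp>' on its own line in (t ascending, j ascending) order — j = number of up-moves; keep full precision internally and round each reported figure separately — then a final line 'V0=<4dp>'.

(0,0): Delta=0.0018 Bond=7.1940
(1,0): Delta=-0.2665 Bond=19.5225
(1,1): Delta=0.0045 Bond=10.1386
(2,0): Delta=1.8685 Bond=-16.3747
(2,1): Delta=-0.2880 Bond=29.1844
(2,2): Delta=0.0074 Bond=14.2482
(3,0): Delta=-0.1388 Bond=1.9350
(3,1): Delta=1.8887 Bond=-24.1944
(3,2): Delta=-0.3099 Bond=43.6212
(3,3): Delta=0.0106 Bond=19.9606
V0=7.2925

Since d<R<u, set p* = (R−d)/(u−d) = 0.9765; price each node as the discounted p*-expectation of its children.
Terminal payoffs: V(4,0)=1.7100, V(4,1)=0.2100, V(4,2)=49.0500, V(4,3)=29.8700, V(4,4)=31.4400
(3,0): S=12.7109. Δ = (V_up−V_dn)/(S_up−S_dn) = (0.2100−1.7100)/(18.5580−7.7537) = -0.1388. V = [p*·0.2100 + (1−p*)·1.7100]/1.44 = 0.1703. B = V − Δ·S = 1.9350.
(3,1): S=30.4229. Δ = (V_up−V_dn)/(S_up−S_dn) = (49.0500−0.2100)/(44.4174−18.5580) = 1.8887. V = [p*·49.0500 + (1−p*)·0.2100]/1.44 = 33.2645. B = V − Δ·S = -24.1944.
(3,2): S=72.8155. Δ = (V_up−V_dn)/(S_up−S_dn) = (29.8700−49.0500)/(106.3106−44.4174) = -0.3099. V = [p*·29.8700 + (1−p*)·49.0500]/1.44 = 21.0565. B = V − Δ·S = 43.6212.
(3,3): S=174.2796. Δ = (V_up−V_dn)/(S_up−S_dn) = (31.4400−29.8700)/(254.4482−106.3106) = 0.0106. V = [p*·31.4400 + (1−p*)·29.8700]/1.44 = 21.8077. B = V − Δ·S = 19.9606.
(2,0): S=20.8376. Δ = (V_up−V_dn)/(S_up−S_dn) = (33.2645−0.1703)/(30.4229−12.7109) = 1.8685. V = [p*·33.2645 + (1−p*)·0.1703]/1.44 = 22.5596. B = V − Δ·S = -16.3747.
(2,1): S=49.8736. Δ = (V_up−V_dn)/(S_up−S_dn) = (21.0565−33.2645)/(72.8155−30.4229) = -0.2880. V = [p*·21.0565 + (1−p*)·33.2645]/1.44 = 14.8220. B = V − Δ·S = 29.1844.
(2,2): S=119.3696. Δ = (V_up−V_dn)/(S_up−S_dn) = (21.8077−21.0565)/(174.2796−72.8155) = 0.0074. V = [p*·21.8077 + (1−p*)·21.0565]/1.44 = 15.1319. B = V − Δ·S = 14.2482.
(1,0): S=34.1600. Δ = (V_up−V_dn)/(S_up−S_dn) = (14.8220−22.5596)/(49.8736−20.8376) = -0.2665. V = [p*·14.8220 + (1−p*)·22.5596]/1.44 = 10.4195. B = V − Δ·S = 19.5225.
(1,1): S=81.7600. Δ = (V_up−V_dn)/(S_up−S_dn) = (15.1319−14.8220)/(119.3696−49.8736) = 0.0045. V = [p*·15.1319 + (1−p*)·14.8220]/1.44 = 10.5032. B = V − Δ·S = 10.1386.
(0,0): S=56.0000. Δ = (V_up−V_dn)/(S_up−S_dn) = (10.5032−10.4195)/(81.7600−34.1600) = 0.0018. V = [p*·10.5032 + (1−p*)·10.4195]/1.44 = 7.2925. B = V − Δ·S = 7.1940.
The time-0 hedge costs 7.2925, which is the no-arbitrage price.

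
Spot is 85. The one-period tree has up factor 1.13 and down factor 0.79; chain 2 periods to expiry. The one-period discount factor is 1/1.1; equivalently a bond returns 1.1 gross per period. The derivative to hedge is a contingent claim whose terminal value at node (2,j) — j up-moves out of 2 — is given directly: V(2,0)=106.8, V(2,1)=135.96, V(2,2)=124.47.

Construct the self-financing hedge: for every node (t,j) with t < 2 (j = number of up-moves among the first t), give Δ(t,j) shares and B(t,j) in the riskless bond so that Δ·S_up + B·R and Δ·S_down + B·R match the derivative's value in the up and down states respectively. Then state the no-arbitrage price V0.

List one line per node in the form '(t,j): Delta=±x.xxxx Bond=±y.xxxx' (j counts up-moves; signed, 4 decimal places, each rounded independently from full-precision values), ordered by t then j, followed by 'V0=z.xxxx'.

Under the risk-neutral measure, an up-move has probability p* = (R−d)/(u−d) = 0.9118 and values discount at R = 1.1.
At expiry t=2: V(2,0)=106.8000, V(2,1)=135.9600, V(2,2)=124.4700
Node (1,0) S=67.1500: V=(p*·135.9600+(1−p*)·106.8000)/1.1=121.2610; Δ=(135.9600−106.8000)/(75.8795−53.0485)=1.2772; B=V−Δ·S=35.4963
Node (1,1) S=96.0500: V=(p*·124.4700+(1−p*)·135.9600)/1.1=114.0762; Δ=(124.4700−135.9600)/(108.5365−75.8795)=-0.3518; B=V−Δ·S=147.8703
Node (0,0) S=85.0000: V=(p*·114.0762+(1−p*)·121.2610)/1.1=104.2820; Δ=(114.0762−121.2610)/(96.0500−67.1500)=-0.2486; B=V−Δ·S=125.4136
Self-financing check: at every node Δ·S+B equals the discounted successor values.

(0,0): Delta=-0.2486 Bond=125.4136
(1,0): Delta=1.2772 Bond=35.4963
(1,1): Delta=-0.3518 Bond=147.8703
V0=104.2820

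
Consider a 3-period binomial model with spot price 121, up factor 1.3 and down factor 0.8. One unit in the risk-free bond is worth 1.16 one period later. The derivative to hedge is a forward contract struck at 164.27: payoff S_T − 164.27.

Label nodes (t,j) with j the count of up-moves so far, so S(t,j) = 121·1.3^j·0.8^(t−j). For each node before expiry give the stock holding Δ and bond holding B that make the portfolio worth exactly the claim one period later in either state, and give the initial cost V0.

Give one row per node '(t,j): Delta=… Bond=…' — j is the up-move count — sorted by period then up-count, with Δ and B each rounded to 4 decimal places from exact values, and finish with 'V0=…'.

Risk-neutral probability p* = (R−d)/(u−d) = (1.16−0.8)/(1.3−0.8) = 0.7200.
At expiry t=3: V(3,0)=-102.3180, V(3,1)=-63.5980, V(3,2)=-0.6780, V(3,3)=101.5670
Node (2,0) S=77.4400: V=(p*·-63.5980+(1−p*)·-102.3180)/1.16=-64.1721; Δ=(-63.5980−-102.3180)/(100.6720−61.9520)=1.0000; B=V−Δ·S=-141.6121
Node (2,1) S=125.8400: V=(p*·-0.6780+(1−p*)·-63.5980)/1.16=-15.7721; Δ=(-0.6780−-63.5980)/(163.5920−100.6720)=1.0000; B=V−Δ·S=-141.6121
Node (2,2) S=204.4900: V=(p*·101.5670+(1−p*)·-0.6780)/1.16=62.8779; Δ=(101.5670−-0.6780)/(265.8370−163.5920)=1.0000; B=V−Δ·S=-141.6121
Node (1,0) S=96.8000: V=(p*·-15.7721+(1−p*)·-64.1721)/1.16=-25.2794; Δ=(-15.7721−-64.1721)/(125.8400−77.4400)=1.0000; B=V−Δ·S=-122.0794
Node (1,1) S=157.3000: V=(p*·62.8779+(1−p*)·-15.7721)/1.16=35.2206; Δ=(62.8779−-15.7721)/(204.4900−125.8400)=1.0000; B=V−Δ·S=-122.0794
Node (0,0) S=121.0000: V=(p*·35.2206+(1−p*)·-25.2794)/1.16=15.7592; Δ=(35.2206−-25.2794)/(157.3000−96.8000)=1.0000; B=V−Δ·S=-105.2408
Check: Δ(0,0)·S0 + B(0,0) = 15.7592 = V0.

(0,0): Delta=1.0000 Bond=-105.2408
(1,0): Delta=1.0000 Bond=-122.0794
(1,1): Delta=1.0000 Bond=-122.0794
(2,0): Delta=1.0000 Bond=-141.6121
(2,1): Delta=1.0000 Bond=-141.6121
(2,2): Delta=1.0000 Bond=-141.6121
V0=15.7592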